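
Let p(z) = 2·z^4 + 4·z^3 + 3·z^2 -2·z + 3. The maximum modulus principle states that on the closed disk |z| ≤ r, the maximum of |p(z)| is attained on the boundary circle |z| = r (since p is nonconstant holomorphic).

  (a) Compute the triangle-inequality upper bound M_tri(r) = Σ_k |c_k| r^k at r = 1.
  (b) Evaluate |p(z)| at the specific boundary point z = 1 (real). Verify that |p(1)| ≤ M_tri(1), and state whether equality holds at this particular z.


Coefficients: c_0 = 3, c_1 = -2, c_2 = 3, c_3 = 4, c_4 = 2. Radius r = 1.
Part (a). Triangle bound: M_tri(r) = Σ_k |c_k| r^k
  = |3|·1^0 + |-2|·1^1 + |3|·1^2 + |4|·1^3 + |2|·1^4
  = 3 + 2 + 3 + 4 + 2 = 14.
This bounds M(r) := max_{|z|=r} |p(z)| from above; equality holds iff all terms c_k z^k can be made to align in phase at a single z on |z|=r.
Part (b). At z = 1 (real, on the circle |z| = r):
  p(1) = (3)·1^0 + (-2)·1^1 + (3)·1^2 + (4)·1^3 + (2)·1^4 = 10.
  |p(1)| = 10.
Check: |p(1)| = 10 ≤ 14 = M_tri(1). ✓ Equality does not hold at z = 1 (the coefficients have mixed signs, so the terms do not all align in phase there).

M_tri(1) = 14; |p(1)| = 10; equality at z=1: no.


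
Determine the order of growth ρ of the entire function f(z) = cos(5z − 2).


cos(w) is a linear combination of e^{iw} and e^{−iw} (or e^w, e^{−w} in the hyperbolic case), so |cos(w)| ≤ e^{|w|}. With w = 5z − 2, |w| ≤ 5|z| + 2 = 5r + 2 on |z| = r, giving M(r) ≤ e^{5r + 2}, so ρ ≤ 1. On a suitable ray (z = it for sin/cos; z = t for sinh/cosh, t real → ∞), |cos(5z − 2)| grows like e^{5|t|}/2, so ρ ≥ 1. Hence ρ = 1.
Therefore ρ = 1.

Order ρ = 1.


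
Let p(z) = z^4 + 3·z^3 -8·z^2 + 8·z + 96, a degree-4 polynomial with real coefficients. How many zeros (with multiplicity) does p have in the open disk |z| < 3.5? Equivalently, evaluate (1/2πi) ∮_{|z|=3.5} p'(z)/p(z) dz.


The zeros of p are: (2 + 2i), (2 - 2i), -4, -3.
Their magnitudes are: 2.828, 2.828, 4, 3.
Zeros with |z| < R = 3.5: (2 + 2i), (2 - 2i), -3.
Count = 3.
By the argument principle, (1/2πi) ∮_{|z|=R} p'(z)/p(z) dz equals exactly this count.

Number of zeros inside |z| < 3.5: 3.


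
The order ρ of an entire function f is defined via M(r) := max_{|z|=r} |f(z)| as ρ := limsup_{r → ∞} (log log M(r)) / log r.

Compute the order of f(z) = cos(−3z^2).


Write cos(w) = (e^{iw} ± e^{−iw})/(2 or 2i), so |cos(w)| ≤ e^{|w|}. With w = −3z^2, |w| ≤ 3r^2 + 0 on |z|=r, giving M(r) ≤ e^{3r^2 + 0} and ρ ≤ 2. For the lower bound, choose z on |z|=r with -3z^2 purely imaginary of modulus 3r^2; then |cos(−3z^2)| grows like e^{3r^2}/2, so ρ ≥ 2. Hence ρ = 2.
Therefore ρ = 2.

Order ρ = 2.


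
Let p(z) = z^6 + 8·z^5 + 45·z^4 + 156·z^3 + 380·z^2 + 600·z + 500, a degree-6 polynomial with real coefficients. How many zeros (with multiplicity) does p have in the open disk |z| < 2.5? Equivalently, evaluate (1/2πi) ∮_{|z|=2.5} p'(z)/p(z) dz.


The zeros of p are: (-1 + 3i), (-1 - 3i), (-2 + 1i), (-2 - 1i), (-1 + 3i), (-1 - 3i).
Their magnitudes are: 3.162, 3.162, 2.236, 2.236, 3.162, 3.162.
Zeros with |z| < R = 2.5: (-2 + 1i), (-2 - 1i).
Count = 2.
By the argument principle, (1/2πi) ∮_{|z|=R} p'(z)/p(z) dz equals exactly this count.

Number of zeros inside |z| < 2.5: 2.


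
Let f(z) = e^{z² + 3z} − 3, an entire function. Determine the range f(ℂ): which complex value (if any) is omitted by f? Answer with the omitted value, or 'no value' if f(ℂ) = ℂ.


Little Picard bounds the complement of f(ℂ) to at most one point.
The exponent g(z) = z² + 3z is a nonconstant polynomial, hence surjective onto ℂ. So e^{g(z)} takes every value in {e^w : w ∈ ℂ} = ℂ ∖ {0}. Adding -3 shifts the range to ℂ ∖ {-3}. f omits exactly -3.

Omitted value: -3.


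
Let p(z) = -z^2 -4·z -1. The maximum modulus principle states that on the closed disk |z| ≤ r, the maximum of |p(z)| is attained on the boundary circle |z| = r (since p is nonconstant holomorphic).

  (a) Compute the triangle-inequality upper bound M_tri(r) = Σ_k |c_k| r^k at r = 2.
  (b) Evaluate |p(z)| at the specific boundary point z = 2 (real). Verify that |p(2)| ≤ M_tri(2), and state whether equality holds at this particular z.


Coefficients: c_0 = -1, c_1 = -4, c_2 = -1. Radius r = 2.
Part (a). Triangle bound: M_tri(r) = Σ_k |c_k| r^k
  = |-1|·2^0 + |-4|·2^1 + |-1|·2^2
  = 1 + 8 + 4 = 13.
This bounds M(r) := max_{|z|=r} |p(z)| from above; equality holds iff all terms c_k z^k can be made to align in phase at a single z on |z|=r.
Part (b). At z = 2 (real, on the circle |z| = r):
  p(2) = (-1)·2^0 + (-4)·2^1 + (-1)·2^2 = -13.
  |p(2)| = 13.
Since all nonzero coefficients share the same sign, |p(2)| = 13 = M_tri(2); the triangle bound is attained at z = 2, so in fact M(r) = 13.

M_tri(2) = 13; |p(2)| = 13; equality at z=2: yes.


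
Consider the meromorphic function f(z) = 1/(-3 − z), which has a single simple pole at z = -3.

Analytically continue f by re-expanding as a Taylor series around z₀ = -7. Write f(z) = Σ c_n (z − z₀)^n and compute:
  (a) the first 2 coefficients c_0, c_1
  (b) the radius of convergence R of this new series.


Let w = z − z₀, so z = z₀ + w.
Then -3 − z = -3 − (z₀ + w) = (-3 − z₀) − w = 4 − w.
f(z) = 1/(4 − w) = (1/(4)) · 1/(1 − w/(4)) = Σ_{n≥0} w^n / (4)^(n+1).
So c_n = 1/(4)^(n+1):
  c_0 = 1/(4)^1 = 1/4.
  c_1 = 1/(4)^2 = 1/16.
The series is valid for |w/d| < 1, i.e. |z − z₀| < |d|.
Radius of convergence: R = |-3 − z₀| = |4| = 4 (distance from z₀ to the singularity z = -3).

c_0 = 1/4, c_1 = 1/16; R = 4.


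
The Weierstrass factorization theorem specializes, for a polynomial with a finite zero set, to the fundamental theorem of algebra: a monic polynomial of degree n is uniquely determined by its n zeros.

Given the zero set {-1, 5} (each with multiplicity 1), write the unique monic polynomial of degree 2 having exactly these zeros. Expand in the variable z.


The polynomial is p(z) = ∏_{α ∈ S} (z − α), where S = {-1, 5}.
Expanding the product yields: p(z) = z^2 -4·z -5.
The resulting polynomial has degree 2 and real coefficients as required.

p(z) = z^2 -4·z -5.


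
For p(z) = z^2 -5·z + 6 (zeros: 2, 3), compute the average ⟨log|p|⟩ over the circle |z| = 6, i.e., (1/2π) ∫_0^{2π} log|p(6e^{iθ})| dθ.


Zeros: 2, 3; r = 6.
Inside |z| < r: 2, 3. Outside (|z| ≥ r): ∅.
p(0) = 6, so log|p(0)| = log(6) = 1.7918.
Apply Jensen: I(r) = log|p(0)| + Σ_k log(r/|z_k|), summed over zeros inside |z| < r.
  log(r/|z_k|) for z_k = 2: log(6/2) = 1.0986
  log(r/|z_k|) for z_k = 3: log(6/3) = 0.6931
Sum over inside zeros: 1.7918.
I(r) = log|p(0)| + (inside sum) = 1.7918 + 1.7918 = 3.5835.
Closed form (all zeros inside, monic): I(r) = n·log(r) = 2·log(6) = 3.5835. ✓

I(r) ≈ 3.5835.


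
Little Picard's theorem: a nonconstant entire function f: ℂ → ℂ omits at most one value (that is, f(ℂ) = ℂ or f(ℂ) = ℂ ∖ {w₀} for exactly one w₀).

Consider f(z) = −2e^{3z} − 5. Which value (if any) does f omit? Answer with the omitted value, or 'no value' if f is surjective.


Little Picard bounds the complement of f(ℂ) to at most one point.
e^{3z} is never zero on ℂ, so -2·e^{3z} takes every value in ℂ ∖ {0}. Adding -5 shifts the range to ℂ ∖ {-5}. Thus f omits exactly the value -5.

Omitted value: -5.


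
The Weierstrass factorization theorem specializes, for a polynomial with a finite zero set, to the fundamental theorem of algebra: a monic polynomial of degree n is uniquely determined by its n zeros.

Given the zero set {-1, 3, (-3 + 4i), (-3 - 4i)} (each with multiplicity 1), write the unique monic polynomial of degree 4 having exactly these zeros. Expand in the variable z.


The polynomial is p(z) = ∏_{α ∈ S} (z − α), where S = {-1, 3, (-3 + 4i), (-3 - 4i)}.
Expanding the product yields: p(z) = z^4 + 4·z^3 + 10·z^2 -68·z -75.
Note conjugate pairs combine to real quadratics: (z − (-3+4i))(z − (-3−4i)) = z² + 6z + 25.
The resulting polynomial has degree 4 and real coefficients as required.

p(z) = z^4 + 4·z^3 + 10·z^2 -68·z -75.


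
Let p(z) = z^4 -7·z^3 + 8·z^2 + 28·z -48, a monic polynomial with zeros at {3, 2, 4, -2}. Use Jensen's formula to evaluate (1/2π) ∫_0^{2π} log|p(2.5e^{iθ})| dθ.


Zeros: -2, 2, 3, 4; r = 2.5.
Inside |z| < r: -2, 2. Outside (|z| ≥ r): 3, 4.
p(0) = -48, so log|p(0)| = log(48) = 3.8712.
Apply Jensen: I(r) = log|p(0)| + Σ_k log(r/|z_k|), summed over zeros inside |z| < r.
  log(r/|z_k|) for z_k = 2: log(2.5/2) = 0.2231
  log(r/|z_k|) for z_k = -2: log(2.5/2) = 0.2231
  Outside zeros (3, 4) contribute nothing to the Jensen sum.
Sum over inside zeros: 0.4463.
I(r) = log|p(0)| + (inside sum) = 3.8712 + 0.4463 = 4.3175.
Note: since some zeros are outside |z| ≤ r, the simplified n·log(r) form does NOT apply — only the inside zeros contribute.

I(r) ≈ 4.3175.


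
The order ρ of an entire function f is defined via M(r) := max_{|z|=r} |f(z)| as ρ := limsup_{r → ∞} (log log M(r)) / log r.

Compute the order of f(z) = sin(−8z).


sin(w) is a linear combination of e^{iw} and e^{−iw} (or e^w, e^{−w} in the hyperbolic case), so |sin(w)| ≤ e^{|w|}. With w = −8z, |w| ≤ 8|z| + 0 = 8r + 0 on |z| = r, giving M(r) ≤ e^{8r + 0}, so ρ ≤ 1. On a suitable ray (z = it for sin/cos; z = t for sinh/cosh, t real → ∞), |sin(−8z)| grows like e^{8|t|}/2, so ρ ≥ 1. Hence ρ = 1.
Therefore ρ = 1.

Order ρ = 1.


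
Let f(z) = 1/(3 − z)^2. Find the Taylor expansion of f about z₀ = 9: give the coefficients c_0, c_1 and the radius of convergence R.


Let w = z − z₀, so z = z₀ + w.
Then 3 − z = 3 − (z₀ + w) = (3 − z₀) − w = -6 − w.
f(z) = 1/(-6 − w)^2 = (1/(-6)^2) · (1 − w/(-6))^{−2}.
By the binomial series (1−u)^{−2} = Σ_{n≥0} C(n+1, 1) u^n for |u|<1, with u = w/(-6):
  c_n = C(n+1, 1) / (-6)^(n+2).
  c_0 = 1/(-6)^2 = 1/36.
  c_1 = 2/(-6)^3 = -1/108.
The series is valid for |w/d| < 1, i.e. |z − z₀| < |d|.
Radius of convergence: R = |3 − z₀| = |-6| = 6 (distance from z₀ to the singularity z = 3).

c_0 = 1/36, c_1 = -1/108; R = 6.


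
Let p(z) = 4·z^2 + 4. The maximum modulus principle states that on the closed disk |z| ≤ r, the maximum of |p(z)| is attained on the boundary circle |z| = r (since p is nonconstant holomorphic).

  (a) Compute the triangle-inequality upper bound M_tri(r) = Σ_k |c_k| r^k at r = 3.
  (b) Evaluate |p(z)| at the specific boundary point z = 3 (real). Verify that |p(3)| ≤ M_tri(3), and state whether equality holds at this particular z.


Coefficients: c_0 = 4, c_1 = 0, c_2 = 4. Radius r = 3.
Part (a). Triangle bound: M_tri(r) = Σ_k |c_k| r^k
  = |4|·3^0 + |0|·3^1 + |4|·3^2
  = 4 + 0 + 36 = 40.
This bounds M(r) := max_{|z|=r} |p(z)| from above; equality holds iff all terms c_k z^k can be made to align in phase at a single z on |z|=r.
Part (b). At z = 3 (real, on the circle |z| = r):
  p(3) = (4)·3^0 + (0)·3^1 + (4)·3^2 = 40.
  |p(3)| = 40.
Since all nonzero coefficients share the same sign, |p(3)| = 40 = M_tri(3); the triangle bound is attained at z = 3, so in fact M(r) = 40.

M_tri(3) = 40; |p(3)| = 40; equality at z=3: yes.


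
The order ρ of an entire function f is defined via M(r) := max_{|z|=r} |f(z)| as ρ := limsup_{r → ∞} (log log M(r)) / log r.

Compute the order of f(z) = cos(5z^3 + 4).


Write cos(w) = (e^{iw} ± e^{−iw})/(2 or 2i), so |cos(w)| ≤ e^{|w|}. With w = 5z^3 + 4, |w| ≤ 5r^3 + 4 on |z|=r, giving M(r) ≤ e^{5r^3 + 4} and ρ ≤ 3. For the lower bound, choose z on |z|=r with 5z^3 purely imaginary of modulus 5r^3; then |cos(5z^3 + 4)| grows like e^{5r^3}/2, so ρ ≥ 3. Hence ρ = 3.
Therefore ρ = 3.

Order ρ = 3.


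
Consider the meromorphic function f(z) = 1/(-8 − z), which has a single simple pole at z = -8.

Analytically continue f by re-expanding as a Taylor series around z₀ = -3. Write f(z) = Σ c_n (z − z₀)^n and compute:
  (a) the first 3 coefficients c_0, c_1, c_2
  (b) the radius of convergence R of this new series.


Let w = z − z₀, so z = z₀ + w.
Then -8 − z = -8 − (z₀ + w) = (-8 − z₀) − w = -5 − w.
f(z) = 1/(-5 − w) = (1/(-5)) · 1/(1 − w/(-5)) = Σ_{n≥0} w^n / (-5)^(n+1).
So c_n = 1/(-5)^(n+1):
  c_0 = 1/(-5)^1 = -1/5.
  c_1 = 1/(-5)^2 = 1/25.
  c_2 = 1/(-5)^3 = -1/125.
The series is valid for |w/d| < 1, i.e. |z − z₀| < |d|.
Radius of convergence: R = |-8 − z₀| = |-5| = 5 (distance from z₀ to the singularity z = -8).

c_0 = -1/5, c_1 = 1/25, c_2 = -1/125; R = 5.


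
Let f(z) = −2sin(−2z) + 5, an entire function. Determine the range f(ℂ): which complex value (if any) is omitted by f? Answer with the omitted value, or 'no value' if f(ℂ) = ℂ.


Little Picard bounds the complement of f(ℂ) to at most one point.
sin is entire and surjective onto ℂ: for every w ∈ ℂ, sin(ζ) = w has a solution ζ ∈ ℂ (e.g., via the complex inverse arcsin). With ζ = −2z this gives z = ζ/(-2). Then -2·sin(−2z) takes every value in -2·ℂ = ℂ, and adding 5 is a bijection of ℂ. So f is surjective and omits no value. (Note: only on the real line is sin bounded by [−1, 1].)

Omitted value: no value.


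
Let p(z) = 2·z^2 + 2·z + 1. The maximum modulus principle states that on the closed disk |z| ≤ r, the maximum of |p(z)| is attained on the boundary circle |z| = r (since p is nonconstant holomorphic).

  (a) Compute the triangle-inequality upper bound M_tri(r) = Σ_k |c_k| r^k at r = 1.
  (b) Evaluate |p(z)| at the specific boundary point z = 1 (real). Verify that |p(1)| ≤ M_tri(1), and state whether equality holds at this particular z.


Coefficients: c_0 = 1, c_1 = 2, c_2 = 2. Radius r = 1.
Part (a). Triangle bound: M_tri(r) = Σ_k |c_k| r^k
  = |1|·1^0 + |2|·1^1 + |2|·1^2
  = 1 + 2 + 2 = 5.
This bounds M(r) := max_{|z|=r} |p(z)| from above; equality holds iff all terms c_k z^k can be made to align in phase at a single z on |z|=r.
Part (b). At z = 1 (real, on the circle |z| = r):
  p(1) = (1)·1^0 + (2)·1^1 + (2)·1^2 = 5.
  |p(1)| = 5.
Since all nonzero coefficients share the same sign, |p(1)| = 5 = M_tri(1); the triangle bound is attained at z = 1, so in fact M(r) = 5.

M_tri(1) = 5; |p(1)| = 5; equality at z=1: yes.


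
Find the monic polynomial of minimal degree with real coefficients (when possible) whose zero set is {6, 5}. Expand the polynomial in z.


The polynomial is p(z) = ∏_{α ∈ S} (z − α), where S = {6, 5}.
Expanding the product yields: p(z) = z^2 -11·z + 30.
The resulting polynomial has degree 2 and real coefficients as required.

p(z) = z^2 -11·z + 30.


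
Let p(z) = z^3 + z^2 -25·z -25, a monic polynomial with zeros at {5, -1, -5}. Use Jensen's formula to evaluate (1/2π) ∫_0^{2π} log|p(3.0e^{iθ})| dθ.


Zeros: -5, -1, 5; r = 3.0.
Inside |z| < r: -1. Outside (|z| ≥ r): -5, 5.
p(0) = -25, so log|p(0)| = log(25) = 3.2189.
Apply Jensen: I(r) = log|p(0)| + Σ_k log(r/|z_k|), summed over zeros inside |z| < r.
  log(r/|z_k|) for z_k = -1: log(3.0/1) = 1.0986
  Outside zeros (-5, 5) contribute nothing to the Jensen sum.
Sum over inside zeros: 1.0986.
I(r) = log|p(0)| + (inside sum) = 3.2189 + 1.0986 = 4.3175.
Note: since some zeros are outside |z| ≤ r, the simplified n·log(r) form does NOT apply — only the inside zeros contribute.

I(r) ≈ 4.3175.


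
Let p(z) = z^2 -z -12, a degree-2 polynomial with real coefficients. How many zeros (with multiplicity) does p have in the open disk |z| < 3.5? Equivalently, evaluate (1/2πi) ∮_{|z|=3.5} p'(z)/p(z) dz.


The zeros of p are: 4, -3.
Their magnitudes are: 4, 3.
Zeros with |z| < R = 3.5: -3.
Count = 1.
By the argument principle, (1/2πi) ∮_{|z|=R} p'(z)/p(z) dz equals exactly this count.

Number of zeros inside |z| < 3.5: 1.


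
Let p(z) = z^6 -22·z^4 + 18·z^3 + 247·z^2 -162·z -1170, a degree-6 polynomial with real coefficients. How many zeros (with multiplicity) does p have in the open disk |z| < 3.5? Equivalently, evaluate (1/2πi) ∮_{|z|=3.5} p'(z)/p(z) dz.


The zeros of p are: 3, -3, (3 + 2i), (3 - 2i), (-3 + 1i), (-3 - 1i).
Their magnitudes are: 3, 3, 3.606, 3.606, 3.162, 3.162.
Zeros with |z| < R = 3.5: 3, -3, (-3 + 1i), (-3 - 1i).
Count = 4.
By the argument principle, (1/2πi) ∮_{|z|=R} p'(z)/p(z) dz equals exactly this count.

Number of zeros inside |z| < 3.5: 4.


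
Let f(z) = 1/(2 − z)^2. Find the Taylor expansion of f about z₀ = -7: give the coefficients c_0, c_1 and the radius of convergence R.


Let w = z − z₀, so z = z₀ + w.
Then 2 − z = 2 − (z₀ + w) = (2 − z₀) − w = 9 − w.
f(z) = 1/(9 − w)^2 = (1/(9)^2) · (1 − w/(9))^{−2}.
By the binomial series (1−u)^{−2} = Σ_{n≥0} C(n+1, 1) u^n for |u|<1, with u = w/(9):
  c_n = C(n+1, 1) / (9)^(n+2).
  c_0 = 1/(9)^2 = 1/81.
  c_1 = 2/(9)^3 = 2/729.
The series is valid for |w/d| < 1, i.e. |z − z₀| < |d|.
Radius of convergence: R = |2 − z₀| = |9| = 9 (distance from z₀ to the singularity z = 2).

c_0 = 1/81, c_1 = 2/729; R = 9.


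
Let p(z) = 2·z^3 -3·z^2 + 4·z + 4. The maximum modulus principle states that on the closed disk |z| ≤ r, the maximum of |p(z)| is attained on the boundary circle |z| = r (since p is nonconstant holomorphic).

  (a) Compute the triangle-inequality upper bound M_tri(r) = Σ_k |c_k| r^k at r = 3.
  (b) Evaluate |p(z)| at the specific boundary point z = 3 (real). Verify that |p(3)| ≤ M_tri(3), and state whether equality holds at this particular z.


Coefficients: c_0 = 4, c_1 = 4, c_2 = -3, c_3 = 2. Radius r = 3.
Part (a). Triangle bound: M_tri(r) = Σ_k |c_k| r^k
  = |4|·3^0 + |4|·3^1 + |-3|·3^2 + |2|·3^3
  = 4 + 12 + 27 + 54 = 97.
This bounds M(r) := max_{|z|=r} |p(z)| from above; equality holds iff all terms c_k z^k can be made to align in phase at a single z on |z|=r.
Part (b). At z = 3 (real, on the circle |z| = r):
  p(3) = (4)·3^0 + (4)·3^1 + (-3)·3^2 + (2)·3^3 = 43.
  |p(3)| = 43.
Check: |p(3)| = 43 ≤ 97 = M_tri(3). ✓ Equality does not hold at z = 3 (the coefficients have mixed signs, so the terms do not all align in phase there).

M_tri(3) = 97; |p(3)| = 43; equality at z=3: no.


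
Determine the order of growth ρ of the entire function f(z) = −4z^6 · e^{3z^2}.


M(r) = max_{|z|=r} |-4|·|z|^6·|e^{3z^2}| = 4·r^6 · e^{3r^2} (the factors attain their maxima compatibly on |z|=r). Then log M(r) = log 4 + 6·log r + 3r^2, dominated by the last term, so log log M(r) ~ 2·log r. The polynomial factor -4z^6 contributes only a log r term and does not affect the order. ρ = 2.
Therefore ρ = 2.

Order ρ = 2.


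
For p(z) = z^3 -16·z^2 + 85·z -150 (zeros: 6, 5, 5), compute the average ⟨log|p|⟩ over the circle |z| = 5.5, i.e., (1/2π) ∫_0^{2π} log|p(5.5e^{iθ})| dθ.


Zeros: 5, 5, 6; r = 5.5.
Inside |z| < r: 5, 5. Outside (|z| ≥ r): 6.
p(0) = -150, so log|p(0)| = log(150) = 5.0106.
Apply Jensen: I(r) = log|p(0)| + Σ_k log(r/|z_k|), summed over zeros inside |z| < r.
  log(r/|z_k|) for z_k = 5: log(5.5/5) = 0.0953
  log(r/|z_k|) for z_k = 5: log(5.5/5) = 0.0953
  Outside zeros (6) contribute nothing to the Jensen sum.
Sum over inside zeros: 0.1906.
I(r) = log|p(0)| + (inside sum) = 5.0106 + 0.1906 = 5.2013.
Note: since some zeros are outside |z| ≤ r, the simplified n·log(r) form does NOT apply — only the inside zeros contribute.

I(r) ≈ 5.2013.


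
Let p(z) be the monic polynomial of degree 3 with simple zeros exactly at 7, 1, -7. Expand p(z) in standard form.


The polynomial is p(z) = ∏_{α ∈ S} (z − α), where S = {7, 1, -7}.
Expanding the product yields: p(z) = z^3 -z^2 -49·z + 49.
The resulting polynomial has degree 3 and real coefficients as required.

p(z) = z^3 -z^2 -49·z + 49.


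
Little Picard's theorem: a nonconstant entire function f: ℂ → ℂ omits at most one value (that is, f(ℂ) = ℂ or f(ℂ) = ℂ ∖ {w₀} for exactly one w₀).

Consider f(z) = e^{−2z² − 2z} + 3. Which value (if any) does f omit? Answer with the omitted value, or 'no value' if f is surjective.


Little Picard bounds the complement of f(ℂ) to at most one point.
The exponent g(z) = −2z² − 2z is a nonconstant polynomial, hence surjective onto ℂ. So e^{g(z)} takes every value in {e^w : w ∈ ℂ} = ℂ ∖ {0}. Adding 3 shifts the range to ℂ ∖ {3}. f omits exactly 3.

Omitted value: 3.


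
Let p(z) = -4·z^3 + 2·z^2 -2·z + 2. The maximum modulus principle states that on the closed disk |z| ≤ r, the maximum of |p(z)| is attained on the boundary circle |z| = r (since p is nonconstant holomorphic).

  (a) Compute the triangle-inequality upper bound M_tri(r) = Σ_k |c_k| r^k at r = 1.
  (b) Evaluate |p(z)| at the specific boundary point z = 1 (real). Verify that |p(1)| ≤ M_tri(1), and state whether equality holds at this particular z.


Coefficients: c_0 = 2, c_1 = -2, c_2 = 2, c_3 = -4. Radius r = 1.
Part (a). Triangle bound: M_tri(r) = Σ_k |c_k| r^k
  = |2|·1^0 + |-2|·1^1 + |2|·1^2 + |-4|·1^3
  = 2 + 2 + 2 + 4 = 10.
This bounds M(r) := max_{|z|=r} |p(z)| from above; equality holds iff all terms c_k z^k can be made to align in phase at a single z on |z|=r.
Part (b). At z = 1 (real, on the circle |z| = r):
  p(1) = (2)·1^0 + (-2)·1^1 + (2)·1^2 + (-4)·1^3 = -2.
  |p(1)| = 2.
Check: |p(1)| = 2 ≤ 10 = M_tri(1). ✓ Equality does not hold at z = 1 (the coefficients have mixed signs, so the terms do not all align in phase there).

M_tri(1) = 10; |p(1)| = 2; equality at z=1: no.


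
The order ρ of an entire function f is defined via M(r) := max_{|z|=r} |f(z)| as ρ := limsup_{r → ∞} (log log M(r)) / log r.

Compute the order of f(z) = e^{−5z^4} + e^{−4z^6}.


Each summand is entire of order 4 and 6 respectively (as in the single-exponential case). The order of a sum is at most the max of the orders, so ρ ≤ 6. For the lower bound: on |z|=r choose arg z so that -4z^6 is real positive; then |e^{-4z^6}| = e^{4r^6} while |e^{-5z^4}| ≤ e^{5r^4} = o(e^{4r^6}). So |f| ≥ e^{4r^6}(1 − o(1)) and ρ ≥ 6. Hence ρ = max(4, 6) = 6.
Therefore ρ = 6.

Order ρ = 6.


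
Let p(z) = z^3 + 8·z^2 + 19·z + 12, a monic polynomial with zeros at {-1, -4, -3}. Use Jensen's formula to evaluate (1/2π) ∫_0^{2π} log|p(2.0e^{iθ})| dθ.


Zeros: -4, -3, -1; r = 2.0.
Inside |z| < r: -1. Outside (|z| ≥ r): -4, -3.
p(0) = 12, so log|p(0)| = log(12) = 2.4849.
Apply Jensen: I(r) = log|p(0)| + Σ_k log(r/|z_k|), summed over zeros inside |z| < r.
  log(r/|z_k|) for z_k = -1: log(2.0/1) = 0.6931
  Outside zeros (-4, -3) contribute nothing to the Jensen sum.
Sum over inside zeros: 0.6931.
I(r) = log|p(0)| + (inside sum) = 2.4849 + 0.6931 = 3.1781.
Note: since some zeros are outside |z| ≤ r, the simplified n·log(r) form does NOT apply — only the inside zeros contribute.

I(r) ≈ 3.1781.


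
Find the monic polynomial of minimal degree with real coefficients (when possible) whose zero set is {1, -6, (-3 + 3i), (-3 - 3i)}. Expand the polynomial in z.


The polynomial is p(z) = ∏_{α ∈ S} (z − α), where S = {1, -6, (-3 + 3i), (-3 - 3i)}.
Expanding the product yields: p(z) = z^4 + 11·z^3 + 42·z^2 + 54·z -108.
Note conjugate pairs combine to real quadratics: (z − (-3+3i))(z − (-3−3i)) = z² + 6z + 18.
The resulting polynomial has degree 4 and real coefficients as required.

p(z) = z^4 + 11·z^3 + 42·z^2 + 54·z -108.


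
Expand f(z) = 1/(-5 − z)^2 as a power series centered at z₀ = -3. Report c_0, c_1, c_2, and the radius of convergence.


Let w = z − z₀, so z = z₀ + w.
Then -5 − z = -5 − (z₀ + w) = (-5 − z₀) − w = -2 − w.
f(z) = 1/(-2 − w)^2 = (1/(-2)^2) · (1 − w/(-2))^{−2}.
By the binomial series (1−u)^{−2} = Σ_{n≥0} C(n+1, 1) u^n for |u|<1, with u = w/(-2):
  c_n = C(n+1, 1) / (-2)^(n+2).
  c_0 = 1/(-2)^2 = 1/4.
  c_1 = 2/(-2)^3 = -1/4.
  c_2 = 3/(-2)^4 = 3/16.
The series is valid for |w/d| < 1, i.e. |z − z₀| < |d|.
Radius of convergence: R = |-5 − z₀| = |-2| = 2 (distance from z₀ to the singularity z = -5).

c_0 = 1/4, c_1 = -1/4, c_2 = 3/16; R = 2.


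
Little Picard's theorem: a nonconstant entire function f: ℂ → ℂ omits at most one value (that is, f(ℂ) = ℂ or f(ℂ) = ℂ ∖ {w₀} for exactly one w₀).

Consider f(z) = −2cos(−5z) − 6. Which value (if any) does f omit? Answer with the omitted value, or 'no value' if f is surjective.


Little Picard bounds the complement of f(ℂ) to at most one point.
cos is entire and surjective onto ℂ: for every w ∈ ℂ, cos(ζ) = w has a solution ζ ∈ ℂ (e.g., via the complex inverse arccos). With ζ = −5z this gives z = ζ/(-5). Then -2·cos(−5z) takes every value in -2·ℂ = ℂ, and adding -6 is a bijection of ℂ. So f is surjective and omits no value. (Note: only on the real line is cos bounded by [−1, 1].)

Omitted value: no value.


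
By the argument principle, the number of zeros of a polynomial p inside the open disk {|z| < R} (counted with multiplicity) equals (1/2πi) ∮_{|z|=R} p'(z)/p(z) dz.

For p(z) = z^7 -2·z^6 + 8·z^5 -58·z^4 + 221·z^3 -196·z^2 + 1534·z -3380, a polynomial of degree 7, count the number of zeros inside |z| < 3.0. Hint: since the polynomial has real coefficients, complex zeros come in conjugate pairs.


The zeros of p are: (-1 + 3i), (-1 - 3i), (-2 + 3i), (-2 - 3i), 2, (3 + 2i), (3 - 2i).
Their magnitudes are: 3.162, 3.162, 3.606, 3.606, 2, 3.606, 3.606.
Zeros with |z| < R = 3.0: 2.
Count = 1.
By the argument principle, (1/2πi) ∮_{|z|=R} p'(z)/p(z) dz equals exactly this count.

Number of zeros inside |z| < 3.0: 1.


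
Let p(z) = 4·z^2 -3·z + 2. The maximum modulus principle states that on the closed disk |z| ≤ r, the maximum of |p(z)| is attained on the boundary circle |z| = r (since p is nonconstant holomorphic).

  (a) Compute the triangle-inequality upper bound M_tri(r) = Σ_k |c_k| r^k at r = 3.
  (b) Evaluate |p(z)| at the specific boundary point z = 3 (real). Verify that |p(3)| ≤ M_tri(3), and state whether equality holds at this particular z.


Coefficients: c_0 = 2, c_1 = -3, c_2 = 4. Radius r = 3.
Part (a). Triangle bound: M_tri(r) = Σ_k |c_k| r^k
  = |2|·3^0 + |-3|·3^1 + |4|·3^2
  = 2 + 9 + 36 = 47.
This bounds M(r) := max_{|z|=r} |p(z)| from above; equality holds iff all terms c_k z^k can be made to align in phase at a single z on |z|=r.
Part (b). At z = 3 (real, on the circle |z| = r):
  p(3) = (2)·3^0 + (-3)·3^1 + (4)·3^2 = 29.
  |p(3)| = 29.
Check: |p(3)| = 29 ≤ 47 = M_tri(3). ✓ Equality does not hold at z = 3 (the coefficients have mixed signs, so the terms do not all align in phase there).

M_tri(3) = 47; |p(3)| = 29; equality at z=3: no.


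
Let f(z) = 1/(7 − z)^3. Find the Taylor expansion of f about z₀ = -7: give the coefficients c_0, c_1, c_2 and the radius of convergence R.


Let w = z − z₀, so z = z₀ + w.
Then 7 − z = 7 − (z₀ + w) = (7 − z₀) − w = 14 − w.
f(z) = 1/(14 − w)^3 = (1/(14)^3) · (1 − w/(14))^{−3}.
By the binomial series (1−u)^{−3} = Σ_{n≥0} C(n+2, 2) u^n for |u|<1, with u = w/(14):
  c_n = C(n+2, 2) / (14)^(n+3).
  c_0 = 1/(14)^3 = 1/2744.
  c_1 = 3/(14)^4 = 3/38416.
  c_2 = 6/(14)^5 = 3/268912.
The series is valid for |w/d| < 1, i.e. |z − z₀| < |d|.
Radius of convergence: R = |7 − z₀| = |14| = 14 (distance from z₀ to the singularity z = 7).

c_0 = 1/2744, c_1 = 3/38416, c_2 = 3/268912; R = 14.


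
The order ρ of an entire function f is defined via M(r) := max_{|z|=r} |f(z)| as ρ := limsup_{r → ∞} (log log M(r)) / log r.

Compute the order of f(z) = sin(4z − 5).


sin(w) is a linear combination of e^{iw} and e^{−iw} (or e^w, e^{−w} in the hyperbolic case), so |sin(w)| ≤ e^{|w|}. With w = 4z − 5, |w| ≤ 4|z| + 5 = 4r + 5 on |z| = r, giving M(r) ≤ e^{4r + 5}, so ρ ≤ 1. On a suitable ray (z = it for sin/cos; z = t for sinh/cosh, t real → ∞), |sin(4z − 5)| grows like e^{4|t|}/2, so ρ ≥ 1. Hence ρ = 1.
Therefore ρ = 1.

Order ρ = 1.


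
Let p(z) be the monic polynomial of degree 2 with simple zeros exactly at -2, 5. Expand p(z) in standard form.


The polynomial is p(z) = ∏_{α ∈ S} (z − α), where S = {-2, 5}.
Expanding the product yields: p(z) = z^2 -3·z -10.
The resulting polynomial has degree 2 and real coefficients as required.

p(z) = z^2 -3·z -10.


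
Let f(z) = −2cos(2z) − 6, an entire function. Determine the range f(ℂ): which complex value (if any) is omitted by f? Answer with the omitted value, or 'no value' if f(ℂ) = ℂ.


Little Picard bounds the complement of f(ℂ) to at most one point.
cos is entire and surjective onto ℂ: for every w ∈ ℂ, cos(ζ) = w has a solution ζ ∈ ℂ (e.g., via the complex inverse arccos). With ζ = 2z this gives z = ζ/(2). Then -2·cos(2z) takes every value in -2·ℂ = ℂ, and adding -6 is a bijection of ℂ. So f is surjective and omits no value. (Note: only on the real line is cos bounded by [−1, 1].)

Omitted value: no value.


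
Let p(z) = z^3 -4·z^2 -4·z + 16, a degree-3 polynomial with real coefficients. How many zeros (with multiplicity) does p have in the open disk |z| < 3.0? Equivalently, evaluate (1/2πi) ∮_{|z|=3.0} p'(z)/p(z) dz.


The zeros of p are: 2, -2, 4.
Their magnitudes are: 2, 2, 4.
Zeros with |z| < R = 3.0: 2, -2.
Count = 2.
By the argument principle, (1/2πi) ∮_{|z|=R} p'(z)/p(z) dz equals exactly this count.

Number of zeros inside |z| < 3.0: 2.


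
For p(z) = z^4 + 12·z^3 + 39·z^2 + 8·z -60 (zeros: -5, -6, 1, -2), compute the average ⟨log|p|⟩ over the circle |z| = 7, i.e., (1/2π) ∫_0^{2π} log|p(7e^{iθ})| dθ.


Zeros: -6, -5, -2, 1; r = 7.
Inside |z| < r: -6, -5, -2, 1. Outside (|z| ≥ r): ∅.
p(0) = -60, so log|p(0)| = log(60) = 4.0943.
Apply Jensen: I(r) = log|p(0)| + Σ_k log(r/|z_k|), summed over zeros inside |z| < r.
  log(r/|z_k|) for z_k = -5: log(7/5) = 0.3365
  log(r/|z_k|) for z_k = -6: log(7/6) = 0.1542
  log(r/|z_k|) for z_k = 1: log(7/1) = 1.9459
  log(r/|z_k|) for z_k = -2: log(7/2) = 1.2528
Sum over inside zeros: 3.6893.
I(r) = log|p(0)| + (inside sum) = 4.0943 + 3.6893 = 7.7836.
Closed form (all zeros inside, monic): I(r) = n·log(r) = 4·log(7) = 7.7836. ✓

I(r) ≈ 7.7836.


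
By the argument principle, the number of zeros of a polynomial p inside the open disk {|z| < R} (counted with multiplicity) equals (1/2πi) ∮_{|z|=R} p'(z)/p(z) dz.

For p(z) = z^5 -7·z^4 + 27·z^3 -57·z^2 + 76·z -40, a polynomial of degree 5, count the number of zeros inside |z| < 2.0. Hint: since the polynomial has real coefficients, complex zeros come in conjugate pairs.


The zeros of p are: 1, (2 + 2i), (2 - 2i), (1 + 2i), (1 - 2i).
Their magnitudes are: 1, 2.828, 2.828, 2.236, 2.236.
Zeros with |z| < R = 2.0: 1.
Count = 1.
By the argument principle, (1/2πi) ∮_{|z|=R} p'(z)/p(z) dz equals exactly this count.

Number of zeros inside |z| < 2.0: 1.


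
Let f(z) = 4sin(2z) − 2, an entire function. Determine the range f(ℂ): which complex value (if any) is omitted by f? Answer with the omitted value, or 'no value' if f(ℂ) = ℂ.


Little Picard bounds the complement of f(ℂ) to at most one point.
sin is entire and surjective onto ℂ: for every w ∈ ℂ, sin(ζ) = w has a solution ζ ∈ ℂ (e.g., via the complex inverse arcsin). With ζ = 2z this gives z = ζ/(2). Then 4·sin(2z) takes every value in 4·ℂ = ℂ, and adding -2 is a bijection of ℂ. So f is surjective and omits no value. (Note: only on the real line is sin bounded by [−1, 1].)

Omitted value: no value.


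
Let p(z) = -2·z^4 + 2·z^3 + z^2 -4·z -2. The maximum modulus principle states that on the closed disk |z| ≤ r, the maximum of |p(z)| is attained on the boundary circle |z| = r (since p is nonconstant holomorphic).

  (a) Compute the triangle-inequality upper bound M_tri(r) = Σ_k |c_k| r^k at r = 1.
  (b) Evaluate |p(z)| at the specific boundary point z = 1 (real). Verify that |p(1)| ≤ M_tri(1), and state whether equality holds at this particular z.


Coefficients: c_0 = -2, c_1 = -4, c_2 = 1, c_3 = 2, c_4 = -2. Radius r = 1.
Part (a). Triangle bound: M_tri(r) = Σ_k |c_k| r^k
  = |-2|·1^0 + |-4|·1^1 + |1|·1^2 + |2|·1^3 + |-2|·1^4
  = 2 + 4 + 1 + 2 + 2 = 11.
This bounds M(r) := max_{|z|=r} |p(z)| from above; equality holds iff all terms c_k z^k can be made to align in phase at a single z on |z|=r.
Part (b). At z = 1 (real, on the circle |z| = r):
  p(1) = (-2)·1^0 + (-4)·1^1 + (1)·1^2 + (2)·1^3 + (-2)·1^4 = -5.
  |p(1)| = 5.
Check: |p(1)| = 5 ≤ 11 = M_tri(1). ✓ Equality does not hold at z = 1 (the coefficients have mixed signs, so the terms do not all align in phase there).

M_tri(1) = 11; |p(1)| = 5; equality at z=1: no.


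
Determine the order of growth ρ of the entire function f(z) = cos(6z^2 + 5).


Write cos(w) = (e^{iw} ± e^{−iw})/(2 or 2i), so |cos(w)| ≤ e^{|w|}. With w = 6z^2 + 5, |w| ≤ 6r^2 + 5 on |z|=r, giving M(r) ≤ e^{6r^2 + 5} and ρ ≤ 2. For the lower bound, choose z on |z|=r with 6z^2 purely imaginary of modulus 6r^2; then |cos(6z^2 + 5)| grows like e^{6r^2}/2, so ρ ≥ 2. Hence ρ = 2.
Therefore ρ = 2.

Order ρ = 2.


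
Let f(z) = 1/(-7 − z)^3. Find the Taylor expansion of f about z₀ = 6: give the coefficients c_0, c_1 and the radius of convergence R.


Let w = z − z₀, so z = z₀ + w.
Then -7 − z = -7 − (z₀ + w) = (-7 − z₀) − w = -13 − w.
f(z) = 1/(-13 − w)^3 = (1/(-13)^3) · (1 − w/(-13))^{−3}.
By the binomial series (1−u)^{−3} = Σ_{n≥0} C(n+2, 2) u^n for |u|<1, with u = w/(-13):
  c_n = C(n+2, 2) / (-13)^(n+3).
  c_0 = 1/(-13)^3 = -1/2197.
  c_1 = 3/(-13)^4 = 3/28561.
The series is valid for |w/d| < 1, i.e. |z − z₀| < |d|.
Radius of convergence: R = |-7 − z₀| = |-13| = 13 (distance from z₀ to the singularity z = -7).

c_0 = -1/2197, c_1 = 3/28561; R = 13.


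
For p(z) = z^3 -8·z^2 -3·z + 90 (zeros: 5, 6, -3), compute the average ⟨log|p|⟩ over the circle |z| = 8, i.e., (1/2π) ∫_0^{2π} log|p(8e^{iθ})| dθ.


Zeros: -3, 5, 6; r = 8.
Inside |z| < r: -3, 5, 6. Outside (|z| ≥ r): ∅.
p(0) = 90, so log|p(0)| = log(90) = 4.4998.
Apply Jensen: I(r) = log|p(0)| + Σ_k log(r/|z_k|), summed over zeros inside |z| < r.
  log(r/|z_k|) for z_k = 5: log(8/5) = 0.4700
  log(r/|z_k|) for z_k = 6: log(8/6) = 0.2877
  log(r/|z_k|) for z_k = -3: log(8/3) = 0.9808
Sum over inside zeros: 1.7385.
I(r) = log|p(0)| + (inside sum) = 4.4998 + 1.7385 = 6.2383.
Closed form (all zeros inside, monic): I(r) = n·log(r) = 3·log(8) = 6.2383. ✓

I(r) ≈ 6.2383.


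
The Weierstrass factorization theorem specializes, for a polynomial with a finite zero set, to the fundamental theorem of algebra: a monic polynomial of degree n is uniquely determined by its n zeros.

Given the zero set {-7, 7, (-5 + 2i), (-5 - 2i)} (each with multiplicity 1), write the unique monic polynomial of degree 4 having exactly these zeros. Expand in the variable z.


The polynomial is p(z) = ∏_{α ∈ S} (z − α), where S = {-7, 7, (-5 + 2i), (-5 - 2i)}.
Expanding the product yields: p(z) = z^4 + 10·z^3 -20·z^2 -490·z -1421.
Note conjugate pairs combine to real quadratics: (z − (-5+2i))(z − (-5−2i)) = z² + 10z + 29.
The resulting polynomial has degree 4 and real coefficients as required.

p(z) = z^4 + 10·z^3 -20·z^2 -490·z -1421.


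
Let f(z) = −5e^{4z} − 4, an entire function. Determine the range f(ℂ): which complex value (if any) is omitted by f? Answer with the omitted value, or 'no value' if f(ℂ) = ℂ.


Little Picard bounds the complement of f(ℂ) to at most one point.
e^{4z} is never zero on ℂ, so -5·e^{4z} takes every value in ℂ ∖ {0}. Adding -4 shifts the range to ℂ ∖ {-4}. Thus f omits exactly the value -4.

Omitted value: -4.


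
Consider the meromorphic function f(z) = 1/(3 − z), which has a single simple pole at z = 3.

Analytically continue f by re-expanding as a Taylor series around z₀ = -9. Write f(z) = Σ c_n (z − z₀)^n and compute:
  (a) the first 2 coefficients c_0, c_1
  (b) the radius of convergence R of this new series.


Let w = z − z₀, so z = z₀ + w.
Then 3 − z = 3 − (z₀ + w) = (3 − z₀) − w = 12 − w.
f(z) = 1/(12 − w) = (1/(12)) · 1/(1 − w/(12)) = Σ_{n≥0} w^n / (12)^(n+1).
So c_n = 1/(12)^(n+1):
  c_0 = 1/(12)^1 = 1/12.
  c_1 = 1/(12)^2 = 1/144.
The series is valid for |w/d| < 1, i.e. |z − z₀| < |d|.
Radius of convergence: R = |3 − z₀| = |12| = 12 (distance from z₀ to the singularity z = 3).

c_0 = 1/12, c_1 = 1/144; R = 12.


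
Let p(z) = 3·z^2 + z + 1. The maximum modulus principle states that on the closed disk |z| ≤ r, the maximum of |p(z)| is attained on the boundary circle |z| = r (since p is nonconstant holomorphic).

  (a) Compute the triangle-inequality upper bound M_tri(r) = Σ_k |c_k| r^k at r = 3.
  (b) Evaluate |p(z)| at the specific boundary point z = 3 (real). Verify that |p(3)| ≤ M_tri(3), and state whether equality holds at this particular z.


Coefficients: c_0 = 1, c_1 = 1, c_2 = 3. Radius r = 3.
Part (a). Triangle bound: M_tri(r) = Σ_k |c_k| r^k
  = |1|·3^0 + |1|·3^1 + |3|·3^2
  = 1 + 3 + 27 = 31.
This bounds M(r) := max_{|z|=r} |p(z)| from above; equality holds iff all terms c_k z^k can be made to align in phase at a single z on |z|=r.
Part (b). At z = 3 (real, on the circle |z| = r):
  p(3) = (1)·3^0 + (1)·3^1 + (3)·3^2 = 31.
  |p(3)| = 31.
Since all nonzero coefficients share the same sign, |p(3)| = 31 = M_tri(3); the triangle bound is attained at z = 3, so in fact M(r) = 31.

M_tri(3) = 31; |p(3)| = 31; equality at z=3: yes.


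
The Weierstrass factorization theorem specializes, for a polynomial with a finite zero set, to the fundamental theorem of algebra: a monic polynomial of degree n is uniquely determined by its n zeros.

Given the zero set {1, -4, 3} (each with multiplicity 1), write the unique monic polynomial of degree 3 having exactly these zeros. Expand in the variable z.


The polynomial is p(z) = ∏_{α ∈ S} (z − α), where S = {1, -4, 3}.
Expanding the product yields: p(z) = z^3 -13·z + 12.
The resulting polynomial has degree 3 and real coefficients as required.

p(z) = z^3 -13·z + 12.


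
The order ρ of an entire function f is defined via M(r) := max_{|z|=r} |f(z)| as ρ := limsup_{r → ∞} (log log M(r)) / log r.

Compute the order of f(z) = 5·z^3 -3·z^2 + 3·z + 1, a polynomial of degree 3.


|f(z)| ≤ Σ|c_k|·r^k = O(r^3) as r → ∞. Polynomial growth is O(e^{r^ε}) for every ε > 0 (since r^3/e^{r^ε} → 0), so ρ ≤ ε for all ε > 0, i.e. ρ = 0. Every nonconstant polynomial has order 0.
Therefore ρ = 0.

Order ρ = 0.


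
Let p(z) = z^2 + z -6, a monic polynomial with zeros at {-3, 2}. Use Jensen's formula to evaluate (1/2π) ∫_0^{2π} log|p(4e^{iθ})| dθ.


Zeros: -3, 2; r = 4.
Inside |z| < r: -3, 2. Outside (|z| ≥ r): ∅.
p(0) = -6, so log|p(0)| = log(6) = 1.7918.
Apply Jensen: I(r) = log|p(0)| + Σ_k log(r/|z_k|), summed over zeros inside |z| < r.
  log(r/|z_k|) for z_k = -3: log(4/3) = 0.2877
  log(r/|z_k|) for z_k = 2: log(4/2) = 0.6931
Sum over inside zeros: 0.9808.
I(r) = log|p(0)| + (inside sum) = 1.7918 + 0.9808 = 2.7726.
Closed form (all zeros inside, monic): I(r) = n·log(r) = 2·log(4) = 2.7726. ✓

I(r) ≈ 2.7726.


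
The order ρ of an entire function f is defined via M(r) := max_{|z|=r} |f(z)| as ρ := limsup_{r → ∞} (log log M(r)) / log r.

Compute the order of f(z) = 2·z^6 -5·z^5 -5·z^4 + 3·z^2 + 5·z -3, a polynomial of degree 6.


|f(z)| ≤ Σ|c_k|·r^k = O(r^6) as r → ∞. Polynomial growth is O(e^{r^ε}) for every ε > 0 (since r^6/e^{r^ε} → 0), so ρ ≤ ε for all ε > 0, i.e. ρ = 0. Every nonconstant polynomial has order 0.
Therefore ρ = 0.

Order ρ = 0.


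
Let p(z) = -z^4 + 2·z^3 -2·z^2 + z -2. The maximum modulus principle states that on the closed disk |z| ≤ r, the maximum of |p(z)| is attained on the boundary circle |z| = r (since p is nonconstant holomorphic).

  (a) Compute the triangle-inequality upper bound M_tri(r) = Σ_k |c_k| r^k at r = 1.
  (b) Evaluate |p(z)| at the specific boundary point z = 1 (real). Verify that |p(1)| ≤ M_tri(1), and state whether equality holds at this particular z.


Coefficients: c_0 = -2, c_1 = 1, c_2 = -2, c_3 = 2, c_4 = -1. Radius r = 1.
Part (a). Triangle bound: M_tri(r) = Σ_k |c_k| r^k
  = |-2|·1^0 + |1|·1^1 + |-2|·1^2 + |2|·1^3 + |-1|·1^4
  = 2 + 1 + 2 + 2 + 1 = 8.
This bounds M(r) := max_{|z|=r} |p(z)| from above; equality holds iff all terms c_k z^k can be made to align in phase at a single z on |z|=r.
Part (b). At z = 1 (real, on the circle |z| = r):
  p(1) = (-2)·1^0 + (1)·1^1 + (-2)·1^2 + (2)·1^3 + (-1)·1^4 = -2.
  |p(1)| = 2.
Check: |p(1)| = 2 ≤ 8 = M_tri(1). ✓ Equality does not hold at z = 1 (the coefficients have mixed signs, so the terms do not all align in phase there).

M_tri(1) = 8; |p(1)| = 2; equality at z=1: no.
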